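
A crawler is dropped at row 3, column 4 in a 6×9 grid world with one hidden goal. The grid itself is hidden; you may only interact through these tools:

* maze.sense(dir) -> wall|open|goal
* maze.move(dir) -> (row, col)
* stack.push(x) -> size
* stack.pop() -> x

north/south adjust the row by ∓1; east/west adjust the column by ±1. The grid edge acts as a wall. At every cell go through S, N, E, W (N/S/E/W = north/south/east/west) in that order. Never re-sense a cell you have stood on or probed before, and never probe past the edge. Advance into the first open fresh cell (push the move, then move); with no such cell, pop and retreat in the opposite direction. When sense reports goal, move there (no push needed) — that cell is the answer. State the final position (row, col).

CALL sense[dir='south']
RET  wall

CALL sense[dir='north']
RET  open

CALL push[x='north']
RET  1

CALL move[dir='north']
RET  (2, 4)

CALL sense[dir='north']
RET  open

CALL push[x='north']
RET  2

CALL move[dir='north']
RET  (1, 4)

CALL sense[dir='north']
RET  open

CALL push[x='north']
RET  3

CALL move[dir='north']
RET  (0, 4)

CALL sense[dir='east']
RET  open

CALL push[x='east']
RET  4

CALL move[dir='east']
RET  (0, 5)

CALL sense[dir='south']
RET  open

CALL push[x='south']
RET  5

CALL move[dir='south']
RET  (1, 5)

CALL sense[dir='south']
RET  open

CALL push[x='south']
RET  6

CALL move[dir='south']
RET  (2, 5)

CALL sense[dir='south']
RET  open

CALL push[x='south']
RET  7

CALL move[dir='south']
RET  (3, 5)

CALL sense[dir='south']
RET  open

CALL push[x='south']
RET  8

CALL move[dir='south']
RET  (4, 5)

CALL sense[dir='south']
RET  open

CALL push[x='south']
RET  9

CALL move[dir='south']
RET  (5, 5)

CALL sense[dir='east']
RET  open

CALL push[x='east']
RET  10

CALL move[dir='east']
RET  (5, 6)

CALL sense[dir='north']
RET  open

CALL push[x='north']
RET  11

CALL move[dir='north']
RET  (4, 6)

CALL sense[dir='north']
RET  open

CALL push[x='north']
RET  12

CALL move[dir='north']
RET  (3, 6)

CALL sense[dir='north']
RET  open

CALL push[x='north']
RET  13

CALL move[dir='north']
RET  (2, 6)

CALL sense[dir='north']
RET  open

CALL push[x='north']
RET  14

CALL move[dir='north']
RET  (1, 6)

CALL sense[dir='north']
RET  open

CALL push[x='north']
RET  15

CALL move[dir='north']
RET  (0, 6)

CALL sense[dir='east']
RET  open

CALL push[x='east']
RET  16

CALL move[dir='east']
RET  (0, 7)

CALL sense[dir='south']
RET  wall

CALL sense[dir='east']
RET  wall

CALL pop[]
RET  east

CALL move[dir='west']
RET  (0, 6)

CALL pop[]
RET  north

CALL move[dir='south']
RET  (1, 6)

CALL pop[]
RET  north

CALL move[dir='south']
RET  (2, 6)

CALL sense[dir='east']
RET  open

CALL push[x='east']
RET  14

CALL move[dir='east']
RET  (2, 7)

CALL sense[dir='south']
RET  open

CALL push[x='south']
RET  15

CALL move[dir='south']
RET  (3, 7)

CALL sense[dir='south']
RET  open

CALL push[x='south']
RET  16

CALL move[dir='south']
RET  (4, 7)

CALL sense[dir='south']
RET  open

CALL push[x='south']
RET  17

CALL move[dir='south']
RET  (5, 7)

CALL sense[dir='east']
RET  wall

CALL pop[]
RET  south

CALL move[dir='north']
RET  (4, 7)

CALL sense[dir='east']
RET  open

CALL push[x='east']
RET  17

CALL move[dir='east']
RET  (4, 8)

CALL sense[dir='north']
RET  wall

CALL pop[]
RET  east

CALL move[dir='west']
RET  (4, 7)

CALL pop[]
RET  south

CALL move[dir='north']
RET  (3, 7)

CALL pop[]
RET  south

CALL move[dir='north']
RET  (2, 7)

CALL sense[dir='east']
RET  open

CALL push[x='east']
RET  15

CALL move[dir='east']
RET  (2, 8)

CALL sense[dir='north']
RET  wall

CALL pop[]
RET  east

CALL move[dir='west']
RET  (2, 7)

CALL pop[]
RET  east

CALL move[dir='west']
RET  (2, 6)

CALL pop[]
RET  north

CALL move[dir='south']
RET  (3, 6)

CALL pop[]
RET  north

CALL move[dir='south']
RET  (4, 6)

CALL pop[]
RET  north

CALL move[dir='south']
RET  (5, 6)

CALL pop[]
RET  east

CALL move[dir='west']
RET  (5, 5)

CALL sense[dir='west']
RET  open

CALL push[x='west']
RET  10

CALL move[dir='west']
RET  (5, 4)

CALL sense[dir='west']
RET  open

CALL push[x='west']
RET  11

CALL move[dir='west']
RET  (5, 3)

CALL sense[dir='north']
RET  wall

CALL sense[dir='west']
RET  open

CALL push[x='west']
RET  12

CALL move[dir='west']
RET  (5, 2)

CALL sense[dir='north']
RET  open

CALL push[x='north']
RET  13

CALL move[dir='north']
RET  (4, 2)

CALL sense[dir='north']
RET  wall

CALL sense[dir='west']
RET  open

CALL push[x='west']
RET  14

CALL move[dir='west']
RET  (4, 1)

CALL sense[dir='south']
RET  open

CALL push[x='south']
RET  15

CALL move[dir='south']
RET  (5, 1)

CALL sense[dir='west']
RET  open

CALL push[x='west']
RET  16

CALL move[dir='west']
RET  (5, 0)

CALL sense[dir='north']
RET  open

CALL push[x='north']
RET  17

CALL move[dir='north']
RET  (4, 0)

CALL sense[dir='north']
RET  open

CALL push[x='north']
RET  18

CALL move[dir='north']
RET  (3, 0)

CALL sense[dir='north']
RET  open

CALL push[x='north']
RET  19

CALL move[dir='north']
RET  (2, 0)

CALL sense[dir='north']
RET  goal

CALL move[dir='north']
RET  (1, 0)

Answer: (1, 0)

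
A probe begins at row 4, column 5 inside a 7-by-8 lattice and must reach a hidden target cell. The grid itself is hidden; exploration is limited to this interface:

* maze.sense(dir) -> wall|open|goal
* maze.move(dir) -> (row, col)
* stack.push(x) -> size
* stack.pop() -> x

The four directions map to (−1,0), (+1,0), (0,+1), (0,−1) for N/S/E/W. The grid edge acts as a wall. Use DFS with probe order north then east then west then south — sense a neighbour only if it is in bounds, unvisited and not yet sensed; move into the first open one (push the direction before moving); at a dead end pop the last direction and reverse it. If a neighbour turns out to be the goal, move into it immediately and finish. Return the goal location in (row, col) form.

-- 1. maze.sense(north) == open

-- 2. stack.push(north) == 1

-- 3. maze.move(north) == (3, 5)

-- 4. maze.sense(north) == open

-- 5. stack.push(north) == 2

-- 6. maze.move(north) == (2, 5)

-- 7. maze.sense(north) == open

-- 8. stack.push(north) == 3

-- 9. maze.move(north) == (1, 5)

-- 10. maze.sense(north) == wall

-- 11. maze.sense(east) == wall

-- 12. maze.sense(west) == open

-- 13. stack.push(west) == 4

-- 14. maze.move(west) == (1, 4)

-- 15. maze.sense(north) == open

-- 16. stack.push(north) == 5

-- 17. maze.move(north) == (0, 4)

-- 18. maze.sense(west) == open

-- 19. stack.push(west) == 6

-- 20. maze.move(west) == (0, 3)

-- 21. maze.sense(west) == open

-- 22. stack.push(west) == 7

-- 23. maze.move(west) == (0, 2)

-- 24. maze.sense(west) == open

-- 25. stack.push(west) == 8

-- 26. maze.move(west) == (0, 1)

-- 27. maze.sense(west) == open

-- 28. stack.push(west) == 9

-- 29. maze.move(west) == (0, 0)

-- 30. maze.sense(south) == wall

-- 31. stack.pop() == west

-- 32. maze.move(east) == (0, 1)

-- 33. maze.sense(south) == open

-- 34. stack.push(south) == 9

-- 35. maze.move(south) == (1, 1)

-- 36. maze.sense(east) == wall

-- 37. maze.sense(south) == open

-- 38. stack.push(south) == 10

-- 39. maze.move(south) == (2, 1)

-- 40. maze.sense(east) == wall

-- 41. maze.sense(west) == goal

-- 42. maze.move(west) == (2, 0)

Answer: (2, 0)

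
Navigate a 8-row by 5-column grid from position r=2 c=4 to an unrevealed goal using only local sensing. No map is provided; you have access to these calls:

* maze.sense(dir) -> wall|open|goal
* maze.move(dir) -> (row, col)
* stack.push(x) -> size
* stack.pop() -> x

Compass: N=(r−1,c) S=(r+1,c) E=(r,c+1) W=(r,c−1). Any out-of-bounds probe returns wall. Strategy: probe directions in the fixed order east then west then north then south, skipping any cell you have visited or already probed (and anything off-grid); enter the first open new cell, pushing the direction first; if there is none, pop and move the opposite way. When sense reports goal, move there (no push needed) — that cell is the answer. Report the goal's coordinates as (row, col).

>>> maze.sense dir→west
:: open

>>> stack.push x→west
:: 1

>>> maze.move dir→west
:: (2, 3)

>>> maze.sense dir→west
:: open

>>> stack.push x→west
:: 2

>>> maze.move dir→west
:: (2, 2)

>>> maze.sense dir→west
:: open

>>> stack.push x→west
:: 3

>>> maze.move dir→west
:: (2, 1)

>>> maze.sense dir→west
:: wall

>>> maze.sense dir→north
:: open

>>> stack.push x→north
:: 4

>>> maze.move dir→north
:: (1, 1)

>>> maze.sense dir→east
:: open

>>> stack.push x→east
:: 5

>>> maze.move dir→east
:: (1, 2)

>>> maze.sense dir→east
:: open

>>> stack.push x→east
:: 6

>>> maze.move dir→east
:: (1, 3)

>>> maze.sense dir→east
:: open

>>> stack.push x→east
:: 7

>>> maze.move dir→east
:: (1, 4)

>>> maze.sense dir→north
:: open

>>> stack.push x→north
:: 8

>>> maze.move dir→north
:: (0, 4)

>>> maze.sense dir→west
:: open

>>> stack.push x→west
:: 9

>>> maze.move dir→west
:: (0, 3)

>>> maze.sense dir→west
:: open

>>> stack.push x→west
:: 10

>>> maze.move dir→west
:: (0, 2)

>>> maze.sense dir→west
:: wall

>>> stack.pop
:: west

>>> maze.move dir→east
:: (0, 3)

>>> stack.pop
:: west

>>> maze.move dir→east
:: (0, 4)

>>> stack.pop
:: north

>>> maze.move dir→south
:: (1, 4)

>>> stack.pop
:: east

>>> maze.move dir→west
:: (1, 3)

>>> stack.pop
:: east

>>> maze.move dir→west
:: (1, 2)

>>> stack.pop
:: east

>>> maze.move dir→west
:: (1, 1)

>>> maze.sense dir→west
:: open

>>> stack.push x→west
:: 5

>>> maze.move dir→west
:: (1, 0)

>>> maze.sense dir→north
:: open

>>> stack.push x→north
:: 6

>>> maze.move dir→north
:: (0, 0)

>>> stack.pop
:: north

>>> maze.move dir→south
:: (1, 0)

>>> stack.pop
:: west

>>> maze.move dir→east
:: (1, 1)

>>> stack.pop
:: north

>>> maze.move dir→south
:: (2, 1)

>>> maze.sense dir→south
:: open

>>> stack.push x→south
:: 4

>>> maze.move dir→south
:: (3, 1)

>>> maze.sense dir→east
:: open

>>> stack.push x→east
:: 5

>>> maze.move dir→east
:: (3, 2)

>>> maze.sense dir→east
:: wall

>>> maze.sense dir→south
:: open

>>> stack.push x→south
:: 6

>>> maze.move dir→south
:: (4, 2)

>>> maze.sense dir→east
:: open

>>> stack.push x→east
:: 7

>>> maze.move dir→east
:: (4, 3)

>>> maze.sense dir→east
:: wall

>>> maze.sense dir→south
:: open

>>> stack.push x→south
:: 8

>>> maze.move dir→south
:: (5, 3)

>>> maze.sense dir→east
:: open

>>> stack.push x→east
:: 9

>>> maze.move dir→east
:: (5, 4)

>>> maze.sense dir→south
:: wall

>>> stack.pop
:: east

>>> maze.move dir→west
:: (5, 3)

>>> maze.sense dir→west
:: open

>>> stack.push x→west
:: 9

>>> maze.move dir→west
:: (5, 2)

>>> maze.sense dir→west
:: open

>>> stack.push x→west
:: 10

>>> maze.move dir→west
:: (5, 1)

>>> maze.sense dir→west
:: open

>>> stack.push x→west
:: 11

>>> maze.move dir→west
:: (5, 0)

>>> maze.sense dir→north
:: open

>>> stack.push x→north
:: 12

>>> maze.move dir→north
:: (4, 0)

>>> maze.sense dir→east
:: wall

>>> maze.sense dir→north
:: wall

>>> stack.pop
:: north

>>> maze.move dir→south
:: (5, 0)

>>> maze.sense dir→south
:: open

>>> stack.push x→south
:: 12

>>> maze.move dir→south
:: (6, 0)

>>> maze.sense dir→east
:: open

>>> stack.push x→east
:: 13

>>> maze.move dir→east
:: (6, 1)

>>> maze.sense dir→east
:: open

>>> stack.push x→east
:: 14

>>> maze.move dir→east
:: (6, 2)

>>> maze.sense dir→east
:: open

>>> stack.push x→east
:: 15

>>> maze.move dir→east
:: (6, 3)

>>> maze.sense dir→south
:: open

>>> stack.push x→south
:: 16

>>> maze.move dir→south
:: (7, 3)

>>> maze.sense dir→east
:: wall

>>> maze.sense dir→west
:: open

>>> stack.push x→west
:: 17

>>> maze.move dir→west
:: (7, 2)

>>> maze.sense dir→west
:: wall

>>> stack.pop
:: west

>>> maze.move dir→east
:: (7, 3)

>>> stack.pop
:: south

>>> maze.move dir→north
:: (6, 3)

>>> stack.pop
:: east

>>> maze.move dir→west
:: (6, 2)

>>> stack.pop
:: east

>>> maze.move dir→west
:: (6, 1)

>>> stack.pop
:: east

>>> maze.move dir→west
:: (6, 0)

>>> maze.sense dir→south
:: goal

>>> maze.move dir→south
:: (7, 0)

Answer: (7, 0)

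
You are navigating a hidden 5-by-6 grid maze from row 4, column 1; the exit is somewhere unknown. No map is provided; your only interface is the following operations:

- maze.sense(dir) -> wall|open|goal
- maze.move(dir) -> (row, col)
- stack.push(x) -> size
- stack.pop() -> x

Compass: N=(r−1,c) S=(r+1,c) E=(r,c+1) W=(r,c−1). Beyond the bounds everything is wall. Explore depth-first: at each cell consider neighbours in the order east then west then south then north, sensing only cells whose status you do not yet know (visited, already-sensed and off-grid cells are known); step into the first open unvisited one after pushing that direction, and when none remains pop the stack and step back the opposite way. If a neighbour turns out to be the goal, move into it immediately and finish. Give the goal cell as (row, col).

I call maze.sense on dir='east', → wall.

I try maze.sense on dir='west', and observe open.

Then stack.push on x='west', → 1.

I try maze.move on dir='west', : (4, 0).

I call maze.sense on dir='north', and get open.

Invoking stack.push on x='north', : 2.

Then maze.move on dir='north', → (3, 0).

Invoking maze.sense on dir='east', — result: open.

Then stack.push on x='east', giving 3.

I use maze.move on dir='east', : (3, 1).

I invoke maze.sense on dir='east', which returns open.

I use stack.push on x='east', — result: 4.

Next I call maze.move on dir='east', : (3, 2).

Now I run maze.sense on dir='east', : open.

Then stack.push on x='east', and observe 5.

Next I call maze.move on dir='east', : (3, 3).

I try maze.sense on dir='east', and see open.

Calling stack.push on x='east', which returns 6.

I call maze.move on dir='east', — result: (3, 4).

I try maze.sense on dir='east', yielding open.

Using stack.push on x='east', giving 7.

Then maze.move on dir='east', — result: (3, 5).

I invoke maze.sense on dir='south', : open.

I try stack.push on x='south', which returns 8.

I invoke maze.move on dir='south', and see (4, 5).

Next I call maze.sense on dir='west', — result: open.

I call stack.push on x='west', : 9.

Invoking maze.move on dir='west', yielding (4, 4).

Next I call maze.sense on dir='west', : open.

Invoking stack.push on x='west', and get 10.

Next I call maze.move on dir='west', and see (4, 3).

Then stack.pop(), : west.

I use maze.move on dir='east', yielding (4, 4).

I run stack.pop(), giving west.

I invoke maze.move on dir='east', → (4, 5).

I invoke stack.pop(), yielding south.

Now I run maze.move on dir='north', → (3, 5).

I use maze.sense on dir='north', — result: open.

Invoking stack.push on x='north', yielding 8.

I use maze.move on dir='north', and see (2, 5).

Using maze.sense on dir='west', and see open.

Using stack.push on x='west', → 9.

Invoking maze.move on dir='west', and observe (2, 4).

I try maze.sense on dir='west', — result: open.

Calling stack.push on x='west', and get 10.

Invoking maze.move on dir='west', which returns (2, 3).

I try maze.sense on dir='west', which returns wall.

Using maze.sense on dir='north', and get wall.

Next I call stack.pop(), giving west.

I use maze.move on dir='east', — result: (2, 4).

I invoke maze.sense on dir='north', and get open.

Calling stack.push on x='north', → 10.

Now I run maze.move on dir='north', : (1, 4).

Next I call maze.sense on dir='east', and see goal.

Now I run maze.move on dir='east', giving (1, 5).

Answer: (1, 5)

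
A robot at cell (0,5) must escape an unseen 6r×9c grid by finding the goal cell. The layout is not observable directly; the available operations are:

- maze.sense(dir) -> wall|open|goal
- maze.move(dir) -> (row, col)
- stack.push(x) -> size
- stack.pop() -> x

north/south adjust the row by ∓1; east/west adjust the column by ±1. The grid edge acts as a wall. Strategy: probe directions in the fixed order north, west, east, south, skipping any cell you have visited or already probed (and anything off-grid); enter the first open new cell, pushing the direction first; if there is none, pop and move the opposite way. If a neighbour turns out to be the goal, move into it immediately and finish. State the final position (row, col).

[in] maze.sense west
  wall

[in] maze.sense east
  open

[in] stack.push east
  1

[in] maze.move east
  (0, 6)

[in] maze.sense east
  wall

[in] maze.sense south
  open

[in] stack.push south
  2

[in] maze.move south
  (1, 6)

[in] maze.sense west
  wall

[in] maze.sense east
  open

[in] stack.push east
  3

[in] maze.move east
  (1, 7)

[in] maze.sense east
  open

[in] stack.push east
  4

[in] maze.move east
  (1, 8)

[in] maze.sense north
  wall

[in] maze.sense south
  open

[in] stack.push south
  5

[in] maze.move south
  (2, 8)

[in] maze.sense west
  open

[in] stack.push west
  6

[in] maze.move west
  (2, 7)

[in] maze.sense west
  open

[in] stack.push west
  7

[in] maze.move west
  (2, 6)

[in] maze.sense west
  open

[in] stack.push west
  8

[in] maze.move west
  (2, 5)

[in] maze.sense west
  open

[in] stack.push west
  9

[in] maze.move west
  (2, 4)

[in] maze.sense north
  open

[in] stack.push north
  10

[in] maze.move north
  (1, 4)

[in] maze.sense west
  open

[in] stack.push west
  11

[in] maze.move west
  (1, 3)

[in] maze.sense north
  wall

[in] maze.sense west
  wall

[in] maze.sense south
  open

[in] stack.push south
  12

[in] maze.move south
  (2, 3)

[in] maze.sense west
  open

[in] stack.push west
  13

[in] maze.move west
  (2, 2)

[in] maze.sense west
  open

[in] stack.push west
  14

[in] maze.move west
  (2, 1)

[in] maze.sense north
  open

[in] stack.push north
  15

[in] maze.move north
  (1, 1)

[in] maze.sense north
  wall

[in] maze.sense west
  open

[in] stack.push west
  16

[in] maze.move west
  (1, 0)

[in] maze.sense north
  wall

[in] maze.sense south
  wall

[in] stack.pop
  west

[in] maze.move east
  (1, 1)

[in] stack.pop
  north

[in] maze.move south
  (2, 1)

[in] maze.sense south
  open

[in] stack.push south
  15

[in] maze.move south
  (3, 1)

[in] maze.sense west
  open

[in] stack.push west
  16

[in] maze.move west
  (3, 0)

[in] maze.sense south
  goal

[in] maze.move south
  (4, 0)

Answer: (4, 0)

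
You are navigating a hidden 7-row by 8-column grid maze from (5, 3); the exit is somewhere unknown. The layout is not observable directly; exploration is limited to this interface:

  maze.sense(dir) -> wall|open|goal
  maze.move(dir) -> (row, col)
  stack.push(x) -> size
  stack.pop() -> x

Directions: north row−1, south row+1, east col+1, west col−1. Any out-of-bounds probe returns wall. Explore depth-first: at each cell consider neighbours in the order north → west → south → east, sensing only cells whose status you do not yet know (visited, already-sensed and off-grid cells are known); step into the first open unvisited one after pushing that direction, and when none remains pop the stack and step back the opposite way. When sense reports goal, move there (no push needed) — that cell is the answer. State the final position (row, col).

> maze.sense dir='north'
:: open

> stack.push x='north'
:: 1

> maze.move dir='north'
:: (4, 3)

> maze.sense dir='north'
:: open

> stack.push x='north'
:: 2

> maze.move dir='north'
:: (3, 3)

> maze.sense dir='north'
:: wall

> maze.sense dir='west'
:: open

> stack.push x='west'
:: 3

> maze.move dir='west'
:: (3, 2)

> maze.sense dir='north'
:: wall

> maze.sense dir='west'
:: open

> stack.push x='west'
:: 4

> maze.move dir='west'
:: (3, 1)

> maze.sense dir='north'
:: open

> stack.push x='north'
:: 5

> maze.move dir='north'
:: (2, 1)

> maze.sense dir='north'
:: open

> stack.push x='north'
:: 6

> maze.move dir='north'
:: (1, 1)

> maze.sense dir='north'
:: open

> stack.push x='north'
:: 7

> maze.move dir='north'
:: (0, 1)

> maze.sense dir='west'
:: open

> stack.push x='west'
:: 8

> maze.move dir='west'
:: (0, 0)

> maze.sense dir='south'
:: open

> stack.push x='south'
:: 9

> maze.move dir='south'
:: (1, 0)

> maze.sense dir='south'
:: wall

> stack.pop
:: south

> maze.move dir='north'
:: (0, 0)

> stack.pop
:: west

> maze.move dir='east'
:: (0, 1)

> maze.sense dir='east'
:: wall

> stack.pop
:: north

> maze.move dir='south'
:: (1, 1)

> maze.sense dir='east'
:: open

> stack.push x='east'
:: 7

> maze.move dir='east'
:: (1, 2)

> maze.sense dir='east'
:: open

> stack.push x='east'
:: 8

> maze.move dir='east'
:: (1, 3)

> maze.sense dir='north'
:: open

> stack.push x='north'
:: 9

> maze.move dir='north'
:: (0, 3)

> maze.sense dir='east'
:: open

> stack.push x='east'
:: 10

> maze.move dir='east'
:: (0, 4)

> maze.sense dir='south'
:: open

> stack.push x='south'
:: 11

> maze.move dir='south'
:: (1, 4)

> maze.sense dir='south'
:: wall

> maze.sense dir='east'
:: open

> stack.push x='east'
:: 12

> maze.move dir='east'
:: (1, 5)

> maze.sense dir='north'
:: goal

> maze.move dir='north'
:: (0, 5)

Answer: (0, 5)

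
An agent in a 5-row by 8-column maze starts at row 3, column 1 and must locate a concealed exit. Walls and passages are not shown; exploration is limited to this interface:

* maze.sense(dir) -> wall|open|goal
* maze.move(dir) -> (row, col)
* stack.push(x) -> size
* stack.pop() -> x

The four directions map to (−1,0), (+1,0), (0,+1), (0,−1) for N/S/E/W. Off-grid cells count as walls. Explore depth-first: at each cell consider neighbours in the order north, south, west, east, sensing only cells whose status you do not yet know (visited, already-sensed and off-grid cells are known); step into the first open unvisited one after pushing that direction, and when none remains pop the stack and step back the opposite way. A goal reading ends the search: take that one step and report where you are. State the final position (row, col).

I use maze.sense with dir: north, → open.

Then stack.push with x: north, : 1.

I try maze.move with dir: north, and see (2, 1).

Using maze.sense with dir: north, — result: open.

I use stack.push with x: north, giving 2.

Then maze.move with dir: north, and observe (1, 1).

Calling maze.sense with dir: north, — result: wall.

Next I call maze.sense with dir: west, : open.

I run stack.push with x: west, and see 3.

I invoke maze.move with dir: west, giving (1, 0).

Using maze.sense with dir: north, and observe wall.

I try maze.sense with dir: south, — result: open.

I run stack.push with x: south, : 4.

I use maze.move with dir: south, yielding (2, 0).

Then maze.sense with dir: south, giving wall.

Then stack.pop, giving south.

I try maze.move with dir: north, : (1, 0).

Calling stack.pop(), and observe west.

Using maze.move with dir: east, yielding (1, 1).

Using maze.sense with dir: east, — result: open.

I run stack.push with x: east, giving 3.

I call maze.move with dir: east, and see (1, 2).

I call maze.sense with dir: north, and observe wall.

I use maze.sense with dir: south, which returns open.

Next I call stack.push with x: south, which returns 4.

Calling maze.move with dir: south, which returns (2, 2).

Now I run maze.sense with dir: south, which returns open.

Next I call stack.push with x: south, → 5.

I run maze.move with dir: south, and observe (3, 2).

I invoke maze.sense with dir: south, and observe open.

I invoke stack.push with x: south, : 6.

Now I run maze.move with dir: south, → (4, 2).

Next I call maze.sense with dir: west, — result: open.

I run stack.push with x: west, and get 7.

Now I run maze.move with dir: west, yielding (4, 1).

I call maze.sense with dir: west, and get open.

Calling stack.push with x: west, giving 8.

I use maze.move with dir: west, giving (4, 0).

Now I run stack.pop(), and observe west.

I invoke maze.move with dir: east, yielding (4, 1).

Next I call stack.pop, — result: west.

I try maze.move with dir: east, and get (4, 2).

I call maze.sense with dir: east, — result: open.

Now I run stack.push with x: east, yielding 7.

Using maze.move with dir: east, → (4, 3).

Now I run maze.sense with dir: north, and get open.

Then stack.push with x: north, which returns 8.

Then maze.move with dir: north, and see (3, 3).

I run maze.sense with dir: north, → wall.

I try maze.sense with dir: east, and observe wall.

Next I call stack.pop(), and see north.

I call maze.move with dir: south, and observe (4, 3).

I use maze.sense with dir: east, → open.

Then stack.push with x: east, : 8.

Now I run maze.move with dir: east, and observe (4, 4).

Calling maze.sense with dir: east, which returns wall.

I invoke stack.pop(), giving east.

Now I run maze.move with dir: west, yielding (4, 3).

I invoke stack.pop(), and observe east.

I call maze.move with dir: west, and get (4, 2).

I invoke stack.pop(), which returns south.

Using maze.move with dir: north, giving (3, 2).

I run stack.pop(), giving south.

Invoking maze.move with dir: north, yielding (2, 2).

Using stack.pop, which returns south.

Then maze.move with dir: north, : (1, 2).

I call maze.sense with dir: east, yielding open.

I run stack.push with x: east, giving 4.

I use maze.move with dir: east, and observe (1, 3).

Then maze.sense with dir: north, which returns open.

I invoke stack.push with x: north, — result: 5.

I use maze.move with dir: north, and see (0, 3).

I invoke maze.sense with dir: east, giving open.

I run stack.push with x: east, and see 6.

I use maze.move with dir: east, → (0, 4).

Then maze.sense with dir: south, — result: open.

I call stack.push with x: south, yielding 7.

I run maze.move with dir: south, and get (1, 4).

I call maze.sense with dir: south, — result: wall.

I run maze.sense with dir: east, yielding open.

I use stack.push with x: east, and see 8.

Now I run maze.move with dir: east, which returns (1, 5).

Now I run maze.sense with dir: north, yielding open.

I try stack.push with x: north, → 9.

Invoking maze.move with dir: north, and get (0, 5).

I invoke maze.sense with dir: east, : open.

I use stack.push with x: east, — result: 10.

Invoking maze.move with dir: east, and get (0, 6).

I call maze.sense with dir: south, and get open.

I use stack.push with x: south, and observe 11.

I try maze.move with dir: south, and get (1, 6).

Now I run maze.sense with dir: south, which returns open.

Then stack.push with x: south, and see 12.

Invoking maze.move with dir: south, and see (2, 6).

Using maze.sense with dir: south, — result: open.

Invoking stack.push with x: south, and get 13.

Using maze.move with dir: south, which returns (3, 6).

I call maze.sense with dir: south, yielding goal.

Invoking maze.move with dir: south, : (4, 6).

Answer: (4, 6)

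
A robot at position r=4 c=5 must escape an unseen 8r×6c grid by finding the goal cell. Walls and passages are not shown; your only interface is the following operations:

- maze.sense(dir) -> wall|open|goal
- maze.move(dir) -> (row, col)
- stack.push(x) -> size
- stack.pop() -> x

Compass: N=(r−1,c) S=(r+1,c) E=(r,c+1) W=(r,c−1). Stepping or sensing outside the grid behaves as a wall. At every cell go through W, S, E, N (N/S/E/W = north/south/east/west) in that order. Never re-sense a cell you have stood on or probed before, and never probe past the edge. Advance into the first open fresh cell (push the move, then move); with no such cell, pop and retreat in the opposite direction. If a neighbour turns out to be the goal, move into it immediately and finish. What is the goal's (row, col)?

Calling maze.sense using dir='west', → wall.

I use maze.sense using dir='south', : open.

Then stack.push using x='south', and see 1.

I invoke maze.move using dir='south', and see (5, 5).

I call maze.sense using dir='west', and observe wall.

I invoke maze.sense using dir='south', and observe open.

I call stack.push using x='south', — result: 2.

I invoke maze.move using dir='south', which returns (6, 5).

Next I call maze.sense using dir='west', : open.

Calling stack.push using x='west', → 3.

Now I run maze.move using dir='west', yielding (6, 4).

I use maze.sense using dir='west', yielding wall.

I use maze.sense using dir='south', yielding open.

Invoking stack.push using x='south', — result: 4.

I try maze.move using dir='south', and get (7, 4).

Calling maze.sense using dir='west', → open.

Using stack.push using x='west', yielding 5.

I run maze.move using dir='west', → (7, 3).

Then maze.sense using dir='west', — result: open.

I use stack.push using x='west', yielding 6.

I try maze.move using dir='west', giving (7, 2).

Calling maze.sense using dir='west', yielding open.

I invoke stack.push using x='west', — result: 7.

Calling maze.move using dir='west', and observe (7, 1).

Calling maze.sense using dir='west', and observe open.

Invoking stack.push using x='west', giving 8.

Next I call maze.move using dir='west', which returns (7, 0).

I call maze.sense using dir='north', → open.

I use stack.push using x='north', — result: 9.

Next I call maze.move using dir='north', giving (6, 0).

I call maze.sense using dir='east', yielding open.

Next I call stack.push using x='east', giving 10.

I try maze.move using dir='east', yielding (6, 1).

I invoke maze.sense using dir='east', → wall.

Calling maze.sense using dir='north', — result: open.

Then stack.push using x='north', and see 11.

Now I run maze.move using dir='north', which returns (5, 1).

I invoke maze.sense using dir='west', which returns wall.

Then maze.sense using dir='east', and observe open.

I call stack.push using x='east', giving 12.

Next I call maze.move using dir='east', → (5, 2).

Using maze.sense using dir='east', yielding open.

I use stack.push using x='east', — result: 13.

I invoke maze.move using dir='east', : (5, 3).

Invoking maze.sense using dir='north', giving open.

Next I call stack.push using x='north', and get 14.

I run maze.move using dir='north', giving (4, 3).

Calling maze.sense using dir='west', and observe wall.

Next I call maze.sense using dir='north', yielding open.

I call stack.push using x='north', which returns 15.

Calling maze.move using dir='north', yielding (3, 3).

Calling maze.sense using dir='west', and see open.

I run stack.push using x='west', yielding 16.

I try maze.move using dir='west', : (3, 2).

Now I run maze.sense using dir='west', : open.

Invoking stack.push using x='west', and get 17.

I try maze.move using dir='west', and observe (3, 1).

I invoke maze.sense using dir='west', which returns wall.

Then maze.sense using dir='south', which returns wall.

I call maze.sense using dir='north', yielding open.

Next I call stack.push using x='north', yielding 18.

I invoke maze.move using dir='north', → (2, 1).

I call maze.sense using dir='west', which returns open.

Invoking stack.push using x='west', and see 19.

I use maze.move using dir='west', yielding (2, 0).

Now I run maze.sense using dir='north', : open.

I run stack.push using x='north', and observe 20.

Now I run maze.move using dir='north', and observe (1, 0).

I try maze.sense using dir='east', yielding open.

I invoke stack.push using x='east', giving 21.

I invoke maze.move using dir='east', and observe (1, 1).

I invoke maze.sense using dir='east', yielding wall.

Now I run maze.sense using dir='north', which returns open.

Using stack.push using x='north', and observe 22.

Next I call maze.move using dir='north', and observe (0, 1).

Next I call maze.sense using dir='west', yielding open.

I try stack.push using x='west', which returns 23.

I invoke maze.move using dir='west', giving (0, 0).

Using stack.pop, → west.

I use maze.move using dir='east', which returns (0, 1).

I try maze.sense using dir='east', — result: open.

I call stack.push using x='east', and see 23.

Using maze.move using dir='east', : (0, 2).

Using maze.sense using dir='east', and observe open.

Next I call stack.push using x='east', giving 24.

Using maze.move using dir='east', : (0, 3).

Calling maze.sense using dir='south', which returns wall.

Invoking maze.sense using dir='east', giving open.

I run stack.push using x='east', and get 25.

Then maze.move using dir='east', giving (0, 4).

Then maze.sense using dir='south', yielding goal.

I run maze.move using dir='south', : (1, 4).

Answer: (1, 4)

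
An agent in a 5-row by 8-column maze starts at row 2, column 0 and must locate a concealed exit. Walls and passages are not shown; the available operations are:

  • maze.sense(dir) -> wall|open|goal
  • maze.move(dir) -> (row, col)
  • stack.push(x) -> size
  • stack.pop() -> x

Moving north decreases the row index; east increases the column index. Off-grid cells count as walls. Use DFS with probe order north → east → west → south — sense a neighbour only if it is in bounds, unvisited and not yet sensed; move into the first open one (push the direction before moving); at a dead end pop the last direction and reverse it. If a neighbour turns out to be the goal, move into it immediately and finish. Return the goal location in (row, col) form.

% sense(dir=north) == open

% push(x=north) == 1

% move(dir=north) == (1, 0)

% sense(dir=north) == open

% push(x=north) == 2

% move(dir=north) == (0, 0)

% sense(dir=east) == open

% push(x=east) == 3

% move(dir=east) == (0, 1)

% sense(dir=east) == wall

% sense(dir=south) == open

% push(x=south) == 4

% move(dir=south) == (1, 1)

% sense(dir=east) == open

% push(x=east) == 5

% move(dir=east) == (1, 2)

% sense(dir=east) == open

% push(x=east) == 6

% move(dir=east) == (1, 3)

% sense(dir=north) == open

% push(x=north) == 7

% move(dir=north) == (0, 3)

% sense(dir=east) == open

% push(x=east) == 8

% move(dir=east) == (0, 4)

% sense(dir=east) == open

% push(x=east) == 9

% move(dir=east) == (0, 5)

% sense(dir=east) == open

% push(x=east) == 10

% move(dir=east) == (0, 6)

% sense(dir=east) == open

% push(x=east) == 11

% move(dir=east) == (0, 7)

% sense(dir=south) == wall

% pop() == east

% move(dir=west) == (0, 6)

% sense(dir=south) == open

% push(x=south) == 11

% move(dir=south) == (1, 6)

% sense(dir=west) == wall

% sense(dir=south) == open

% push(x=south) == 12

% move(dir=south) == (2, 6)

% sense(dir=east) == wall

% sense(dir=west) == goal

% move(dir=west) == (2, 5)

Answer: (2, 5)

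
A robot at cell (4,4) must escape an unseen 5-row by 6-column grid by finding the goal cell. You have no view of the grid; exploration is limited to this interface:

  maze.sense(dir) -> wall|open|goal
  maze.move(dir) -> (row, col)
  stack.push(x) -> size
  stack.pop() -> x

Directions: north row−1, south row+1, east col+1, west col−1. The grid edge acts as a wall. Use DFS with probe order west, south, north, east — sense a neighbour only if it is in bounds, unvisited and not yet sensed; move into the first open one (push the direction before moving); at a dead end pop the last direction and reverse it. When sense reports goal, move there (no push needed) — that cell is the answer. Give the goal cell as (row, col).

I invoke maze.sense using west, which returns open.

Invoking stack.push using west, which returns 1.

I invoke maze.move using west, and get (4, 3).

I run maze.sense using west, yielding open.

Using stack.push using west, → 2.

I invoke maze.move using west, and get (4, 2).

Invoking maze.sense using west, yielding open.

I try stack.push using west, and get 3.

I use maze.move using west, and see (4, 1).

Calling maze.sense using west, → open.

I run stack.push using west, giving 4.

Then maze.move using west, which returns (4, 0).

Calling maze.sense using north, : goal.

I invoke maze.move using north, : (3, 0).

Answer: (3, 0)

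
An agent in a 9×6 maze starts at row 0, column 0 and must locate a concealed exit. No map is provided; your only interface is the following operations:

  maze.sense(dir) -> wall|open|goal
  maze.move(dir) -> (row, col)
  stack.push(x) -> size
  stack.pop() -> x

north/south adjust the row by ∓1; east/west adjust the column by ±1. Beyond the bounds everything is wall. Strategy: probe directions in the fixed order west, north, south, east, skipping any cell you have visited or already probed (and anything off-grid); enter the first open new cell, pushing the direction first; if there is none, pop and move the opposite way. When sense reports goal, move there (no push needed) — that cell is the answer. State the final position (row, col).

I call maze.sense on dir→south, — result: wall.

I use maze.sense on dir→east, and see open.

I invoke stack.push on x→east, : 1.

I run maze.move on dir→east, giving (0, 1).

Calling maze.sense on dir→south, which returns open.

Calling stack.push on x→south, : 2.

I run maze.move on dir→south, giving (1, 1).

Next I call maze.sense on dir→south, and see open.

Invoking stack.push on x→south, and see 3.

Next I call maze.move on dir→south, which returns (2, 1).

I call maze.sense on dir→west, → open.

I try stack.push on x→west, yielding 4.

Calling maze.move on dir→west, which returns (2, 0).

Using maze.sense on dir→south, — result: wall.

I try stack.pop, and see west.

I invoke maze.move on dir→east, yielding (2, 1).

I run maze.sense on dir→south, and see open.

I use stack.push on x→south, — result: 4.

I invoke maze.move on dir→south, — result: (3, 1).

Next I call maze.sense on dir→south, yielding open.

Using stack.push on x→south, — result: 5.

I try maze.move on dir→south, — result: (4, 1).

Using maze.sense on dir→west, : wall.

Next I call maze.sense on dir→south, and observe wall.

Next I call maze.sense on dir→east, — result: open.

Using stack.push on x→east, — result: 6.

Invoking maze.move on dir→east, → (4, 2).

I call maze.sense on dir→north, giving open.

Invoking stack.push on x→north, : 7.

I use maze.move on dir→north, and observe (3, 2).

I use maze.sense on dir→north, which returns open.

Using stack.push on x→north, which returns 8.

Using maze.move on dir→north, giving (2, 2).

Now I run maze.sense on dir→north, → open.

I call stack.push on x→north, — result: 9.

Then maze.move on dir→north, and observe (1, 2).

I call maze.sense on dir→north, and see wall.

I try maze.sense on dir→east, : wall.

Using stack.pop(), and observe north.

Invoking maze.move on dir→south, yielding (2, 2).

Using maze.sense on dir→east, — result: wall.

I try stack.pop(), and get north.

I try maze.move on dir→south, yielding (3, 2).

I run maze.sense on dir→east, and see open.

I run stack.push on x→east, and observe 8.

I run maze.move on dir→east, giving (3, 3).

Now I run maze.sense on dir→south, : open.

I run stack.push on x→south, → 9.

Using maze.move on dir→south, and get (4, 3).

Now I run maze.sense on dir→south, and get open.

I run stack.push on x→south, and get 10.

I try maze.move on dir→south, which returns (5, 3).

Calling maze.sense on dir→west, yielding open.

Next I call stack.push on x→west, : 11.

Invoking maze.move on dir→west, yielding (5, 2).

I try maze.sense on dir→south, → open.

I use stack.push on x→south, : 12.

I try maze.move on dir→south, : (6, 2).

I use maze.sense on dir→west, which returns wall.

Now I run maze.sense on dir→south, : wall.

Now I run maze.sense on dir→east, and get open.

Using stack.push on x→east, yielding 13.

Invoking maze.move on dir→east, and get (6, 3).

I try maze.sense on dir→south, and observe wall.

Calling maze.sense on dir→east, and see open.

I run stack.push on x→east, — result: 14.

Using maze.move on dir→east, giving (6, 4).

Then maze.sense on dir→north, and get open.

I invoke stack.push on x→north, and observe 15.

I try maze.move on dir→north, yielding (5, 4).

Using maze.sense on dir→north, — result: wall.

Invoking maze.sense on dir→east, and see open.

I invoke stack.push on x→east, : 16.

Then maze.move on dir→east, — result: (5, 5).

I call maze.sense on dir→north, — result: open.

Invoking stack.push on x→north, and get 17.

Next I call maze.move on dir→north, which returns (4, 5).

I call maze.sense on dir→north, yielding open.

Calling stack.push on x→north, which returns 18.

I try maze.move on dir→north, and observe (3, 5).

I invoke maze.sense on dir→west, and get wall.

Now I run maze.sense on dir→north, and get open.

I try stack.push on x→north, and observe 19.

I run maze.move on dir→north, : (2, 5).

Invoking maze.sense on dir→west, and see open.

Calling stack.push on x→west, → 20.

I call maze.move on dir→west, giving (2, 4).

Now I run maze.sense on dir→north, : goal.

Next I call maze.move on dir→north, : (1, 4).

Answer: (1, 4)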